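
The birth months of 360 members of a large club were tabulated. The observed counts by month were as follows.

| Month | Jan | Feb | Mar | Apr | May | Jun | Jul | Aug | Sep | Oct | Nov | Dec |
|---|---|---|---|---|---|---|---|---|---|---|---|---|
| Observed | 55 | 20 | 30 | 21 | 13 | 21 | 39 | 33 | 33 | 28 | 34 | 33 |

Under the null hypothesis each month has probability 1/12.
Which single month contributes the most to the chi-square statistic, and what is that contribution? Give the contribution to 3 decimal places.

Expected count for each of the 12 categories: 360/12 = 30.
Jan: (55 − 30)²/30 = 625/30 = 20.8333
Feb: (20 − 30)²/30 = 100/30 = 3.3333
Mar: (30 − 30)²/30 = 0/30 = 0.0000
Apr: (21 − 30)²/30 = 81/30 = 2.7000
May: (13 − 30)²/30 = 289/30 = 9.6333
Jun: (21 − 30)²/30 = 81/30 = 2.7000
Jul: (39 − 30)²/30 = 81/30 = 2.7000
Aug: (33 − 30)²/30 = 9/30 = 0.3000
Sep: (33 − 30)²/30 = 9/30 = 0.3000
Oct: (28 − 30)²/30 = 4/30 = 0.1333
Nov: (34 − 30)²/30 = 16/30 = 0.5333
Dec: (33 − 30)²/30 = 9/30 = 0.3000
The largest term is for Jan: 20.833.

Jan, 20.833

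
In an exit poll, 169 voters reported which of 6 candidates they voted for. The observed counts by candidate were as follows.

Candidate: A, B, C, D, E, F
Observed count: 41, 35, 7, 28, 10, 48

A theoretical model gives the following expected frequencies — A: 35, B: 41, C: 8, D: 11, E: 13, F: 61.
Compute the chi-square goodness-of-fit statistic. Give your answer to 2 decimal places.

31.77

cat         O        E   (O−E)²/E
A          41       35      1.029
B          35       41      0.878
C           7        8      0.125
D          28       11     26.273
E          10       13      0.692
F          48       61      2.770
Sum = 31.77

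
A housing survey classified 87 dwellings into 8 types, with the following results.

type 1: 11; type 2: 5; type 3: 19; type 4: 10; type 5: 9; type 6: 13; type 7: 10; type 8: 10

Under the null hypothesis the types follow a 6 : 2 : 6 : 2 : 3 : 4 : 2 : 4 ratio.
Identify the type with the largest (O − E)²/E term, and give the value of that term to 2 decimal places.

Ratio total = 29. Expected counts: 87×6/29 = 18, 87×2/29 = 6, 87×6/29 = 18, 87×2/29 = 6, 87×3/29 = 9, 87×4/29 = 12, 87×2/29 = 6, 87×4/29 = 12.
χ² = (11−18)²/18 + (5−6)²/6 + (19−18)²/18 + (10−6)²/6 + (9−9)²/9 + (13−12)²/12 + (10−6)²/6 + (10−12)²/12
   = 2.722 + 0.167 + 0.056 + 2.667 + 0.000 + 0.083 + 2.667 + 0.333
The largest term is for type 1: 2.72.

type 1, 2.72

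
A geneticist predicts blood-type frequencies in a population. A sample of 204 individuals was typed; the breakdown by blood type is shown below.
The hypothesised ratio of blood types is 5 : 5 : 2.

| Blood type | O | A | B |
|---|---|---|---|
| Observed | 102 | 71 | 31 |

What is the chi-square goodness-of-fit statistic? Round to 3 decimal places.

Ratio total = 12. Expected counts: 204×5/12 = 85, 204×5/12 = 85, 204×2/12 = 34.
cat         O        E   (O−E)²/E
O         102       85     3.4000
A          71       85     2.3059
B          31       34     0.2647
Sum = 5.971

5.971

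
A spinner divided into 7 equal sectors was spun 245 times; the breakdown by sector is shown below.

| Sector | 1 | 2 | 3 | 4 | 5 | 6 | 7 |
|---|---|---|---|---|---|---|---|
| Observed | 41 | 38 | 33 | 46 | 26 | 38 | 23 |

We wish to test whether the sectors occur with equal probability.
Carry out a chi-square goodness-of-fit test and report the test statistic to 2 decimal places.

Under H₀ each category has probability 1/7, so each expected count is 245/7 = 35.
1: (41 − 35)²/35 = 36/35 = 1.029
2: (38 − 35)²/35 = 9/35 = 0.257
3: (33 − 35)²/35 = 4/35 = 0.114
4: (46 − 35)²/35 = 121/35 = 3.457
5: (26 − 35)²/35 = 81/35 = 2.314
6: (38 − 35)²/35 = 9/35 = 0.257
7: (23 − 35)²/35 = 144/35 = 4.114
Sum = 11.54

11.54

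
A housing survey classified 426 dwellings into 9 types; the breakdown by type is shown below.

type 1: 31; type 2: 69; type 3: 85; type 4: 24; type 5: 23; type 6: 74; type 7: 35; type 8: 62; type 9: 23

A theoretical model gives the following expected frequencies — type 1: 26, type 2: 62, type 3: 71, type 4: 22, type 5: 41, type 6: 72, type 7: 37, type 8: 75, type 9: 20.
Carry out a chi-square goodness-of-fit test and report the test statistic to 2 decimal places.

15.46

type 1: (31 − 26)²/26 = 25/26 = 0.962
type 2: (69 − 62)²/62 = 49/62 = 0.790
type 3: (85 − 71)²/71 = 196/71 = 2.761
type 4: (24 − 22)²/22 = 4/22 = 0.182
type 5: (23 − 41)²/41 = 324/41 = 7.902
type 6: (74 − 72)²/72 = 4/72 = 0.056
type 7: (35 − 37)²/37 = 4/37 = 0.108
type 8: (62 − 75)²/75 = 169/75 = 2.253
type 9: (23 − 20)²/20 = 9/20 = 0.450
Sum = 15.46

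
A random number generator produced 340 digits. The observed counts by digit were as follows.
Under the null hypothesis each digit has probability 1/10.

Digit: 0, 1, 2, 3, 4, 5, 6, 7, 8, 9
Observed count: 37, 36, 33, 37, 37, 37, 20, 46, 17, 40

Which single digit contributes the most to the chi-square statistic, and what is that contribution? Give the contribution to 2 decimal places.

Expected count for each of the 10 categories: 340/10 = 34.
0: (37 − 34)²/34 = 9/34 = 0.265
1: (36 − 34)²/34 = 4/34 = 0.118
2: (33 − 34)²/34 = 1/34 = 0.029
3: (37 − 34)²/34 = 9/34 = 0.265
4: (37 − 34)²/34 = 9/34 = 0.265
5: (37 − 34)²/34 = 9/34 = 0.265
6: (20 − 34)²/34 = 196/34 = 5.765
7: (46 − 34)²/34 = 144/34 = 4.235
8: (17 − 34)²/34 = 289/34 = 8.500
9: (40 − 34)²/34 = 36/34 = 1.059
The largest term is for 8: 8.50.

8, 8.50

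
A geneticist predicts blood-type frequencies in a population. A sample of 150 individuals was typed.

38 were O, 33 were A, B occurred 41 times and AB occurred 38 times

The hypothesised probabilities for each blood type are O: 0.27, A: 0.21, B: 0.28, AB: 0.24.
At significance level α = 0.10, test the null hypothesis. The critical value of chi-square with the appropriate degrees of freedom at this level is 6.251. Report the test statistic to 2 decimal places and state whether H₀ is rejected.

Expected counts E_i = n·p_i: 150×0.27 = 40.5, 150×0.21 = 31.5, 150×0.28 = 42, 150×0.24 = 36.
cat         O        E   (O−E)²/E
O          38     40.5      0.154
A          33     31.5      0.071
B          41       42      0.024
AB         38       36      0.111
Sum = 0.36
df = 3. Since 0.36 < 6.251, we do not reject H₀.

0.36; do not reject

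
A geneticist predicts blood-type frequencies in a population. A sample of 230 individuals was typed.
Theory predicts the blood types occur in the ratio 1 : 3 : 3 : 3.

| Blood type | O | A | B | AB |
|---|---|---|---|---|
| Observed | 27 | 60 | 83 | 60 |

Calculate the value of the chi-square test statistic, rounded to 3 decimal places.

Ratio total = 10. Expected counts: 230×1/10 = 23, 230×3/10 = 69, 230×3/10 = 69, 230×3/10 = 69.
O: (27 − 23)²/23 = 16/23 = 0.6957
A: (60 − 69)²/69 = 81/69 = 1.1739
B: (83 − 69)²/69 = 196/69 = 2.8406
AB: (60 − 69)²/69 = 81/69 = 1.1739
Sum = 5.884

5.884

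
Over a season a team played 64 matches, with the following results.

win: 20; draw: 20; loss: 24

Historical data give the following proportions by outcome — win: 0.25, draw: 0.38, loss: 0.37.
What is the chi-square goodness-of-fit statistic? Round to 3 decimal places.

1.772

Expected counts E_i = n·p_i: 64×0.25 = 16, 64×0.38 = 24.32, 64×0.37 = 23.68.
win: (20 − 16)²/16 = 16/16 = 1.0000
draw: (20 − 24.32)²/24.32 = 18.6624/24.32 = 0.7674
loss: (24 − 23.68)²/23.68 = 0.1024/23.68 = 0.0043
Sum = 1.772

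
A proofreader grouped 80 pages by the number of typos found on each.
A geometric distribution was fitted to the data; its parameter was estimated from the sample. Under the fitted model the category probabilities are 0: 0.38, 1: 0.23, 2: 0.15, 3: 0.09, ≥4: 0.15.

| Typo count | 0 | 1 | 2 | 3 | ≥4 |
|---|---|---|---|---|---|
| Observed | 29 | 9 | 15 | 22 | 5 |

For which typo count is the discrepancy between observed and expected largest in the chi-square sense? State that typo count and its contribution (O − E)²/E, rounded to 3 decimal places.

3, 30.422

Expected counts E_i = n·p_i: 80×0.38 = 30.4, 80×0.23 = 18.4, 80×0.15 = 12, 80×0.09 = 7.2, 80×0.15 = 12.
cat         O        E   (O−E)²/E
0          29     30.4     0.0645
1           9     18.4     4.8022
2          15       12     0.7500
3          22      7.2    30.4222
≥4          5       12     4.0833
The largest term is for 3: 30.422.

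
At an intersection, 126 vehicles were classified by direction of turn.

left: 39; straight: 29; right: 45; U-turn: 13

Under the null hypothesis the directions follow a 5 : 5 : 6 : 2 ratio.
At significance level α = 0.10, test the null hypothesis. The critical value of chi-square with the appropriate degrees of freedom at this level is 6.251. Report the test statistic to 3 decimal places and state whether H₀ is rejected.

1.771; do not reject

Ratio total = 18. Expected counts: 126×5/18 = 35, 126×5/18 = 35, 126×6/18 = 42, 126×2/18 = 14.
cat           O        E   (O−E)²/E
left         39       35     0.4571
straight     29       35     1.0286
right        45       42     0.2143
U-turn       13       14     0.0714
Sum = 1.771
df = 3. Since 1.771 < 6.251, we do not reject H₀.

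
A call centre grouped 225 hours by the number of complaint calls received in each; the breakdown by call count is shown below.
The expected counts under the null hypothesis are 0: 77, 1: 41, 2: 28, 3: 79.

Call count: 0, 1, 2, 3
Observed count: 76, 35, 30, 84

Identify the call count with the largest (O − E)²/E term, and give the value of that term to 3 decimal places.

1, 0.878

χ² = (76−77)²/77 + (35−41)²/41 + (30−28)²/28 + (84−79)²/79
   = 0.0130 + 0.8780 + 0.1429 + 0.3165
The largest term is for 1: 0.878.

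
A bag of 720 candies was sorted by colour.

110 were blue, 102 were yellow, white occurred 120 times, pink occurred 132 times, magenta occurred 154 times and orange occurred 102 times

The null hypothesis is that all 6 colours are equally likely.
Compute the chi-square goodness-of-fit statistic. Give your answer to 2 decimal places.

17.07

Under H₀ each category has probability 1/6, so each expected count is 720/6 = 120.
cat          O        E   (O−E)²/E
blue       110      120      0.833
yellow     102      120      2.700
white      120      120      0.000
pink       132      120      1.200
magenta    154      120      9.633
orange     102      120      2.700
Sum = 17.07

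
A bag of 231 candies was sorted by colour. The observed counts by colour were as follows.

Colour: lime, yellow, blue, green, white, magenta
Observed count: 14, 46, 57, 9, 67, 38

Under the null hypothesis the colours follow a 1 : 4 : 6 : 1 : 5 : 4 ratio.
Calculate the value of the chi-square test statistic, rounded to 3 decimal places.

Ratio total = 21. Expected counts: 231×1/21 = 11, 231×4/21 = 44, 231×6/21 = 66, 231×1/21 = 11, 231×5/21 = 55, 231×4/21 = 44.
χ² = (14−11)²/11 + (46−44)²/44 + (57−66)²/66 + (9−11)²/11 + (67−55)²/55 + (38−44)²/44
   = 0.8182 + 0.0909 + 1.2273 + 0.3636 + 2.6182 + 0.8182
Sum = 5.936

5.936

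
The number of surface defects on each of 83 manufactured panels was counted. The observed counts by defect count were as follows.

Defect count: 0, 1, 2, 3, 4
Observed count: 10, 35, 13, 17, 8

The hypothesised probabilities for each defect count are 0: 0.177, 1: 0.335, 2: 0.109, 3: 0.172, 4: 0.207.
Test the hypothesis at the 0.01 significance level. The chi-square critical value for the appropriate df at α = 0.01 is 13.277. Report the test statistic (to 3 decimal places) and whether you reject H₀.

10.513; do not reject

Expected counts E_i = n·p_i: 83×0.177 = 14.691, 83×0.335 = 27.805, 83×0.109 = 9.047, 83×0.172 = 14.276, 83×0.207 = 17.181.
χ² = (10−14.691)²/14.691 + (35−27.805)²/27.805 + (13−9.047)²/9.047 + (17−14.276)²/14.276 + (8−17.181)²/17.181
   = 1.4979 + 1.8618 + 1.7272 + 0.5198 + 4.9060
Sum = 10.513
df = 4. Since 10.513 < 13.277, we do not reject H₀.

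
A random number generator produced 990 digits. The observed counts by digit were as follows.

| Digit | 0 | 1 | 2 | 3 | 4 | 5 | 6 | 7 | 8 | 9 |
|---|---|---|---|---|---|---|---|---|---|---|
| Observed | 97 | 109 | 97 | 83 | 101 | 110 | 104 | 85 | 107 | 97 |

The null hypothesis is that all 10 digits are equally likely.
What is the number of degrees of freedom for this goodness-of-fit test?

There are k = 10 categories and no parameters were estimated from the data, so df = 10 − 1 = 9.

9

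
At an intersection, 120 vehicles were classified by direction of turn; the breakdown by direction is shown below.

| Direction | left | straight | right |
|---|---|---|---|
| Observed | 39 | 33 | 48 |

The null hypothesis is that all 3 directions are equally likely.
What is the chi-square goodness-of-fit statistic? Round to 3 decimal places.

2.850

Under H₀ each category has probability 1/3, so each expected count is 120/3 = 40.
left: (39 − 40)²/40 = 1/40 = 0.0250
straight: (33 − 40)²/40 = 49/40 = 1.2250
right: (48 − 40)²/40 = 64/40 = 1.6000
Sum = 2.850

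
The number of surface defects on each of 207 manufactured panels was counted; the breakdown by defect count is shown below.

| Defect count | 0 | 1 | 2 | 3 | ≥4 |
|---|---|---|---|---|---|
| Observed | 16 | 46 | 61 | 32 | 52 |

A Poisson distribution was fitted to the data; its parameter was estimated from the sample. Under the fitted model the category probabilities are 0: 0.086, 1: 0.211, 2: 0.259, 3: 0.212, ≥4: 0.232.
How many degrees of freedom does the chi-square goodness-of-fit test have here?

There are k = 5 categories and 1 parameter estimated from the data, so df = 5 − 1 − 1 = 3.

3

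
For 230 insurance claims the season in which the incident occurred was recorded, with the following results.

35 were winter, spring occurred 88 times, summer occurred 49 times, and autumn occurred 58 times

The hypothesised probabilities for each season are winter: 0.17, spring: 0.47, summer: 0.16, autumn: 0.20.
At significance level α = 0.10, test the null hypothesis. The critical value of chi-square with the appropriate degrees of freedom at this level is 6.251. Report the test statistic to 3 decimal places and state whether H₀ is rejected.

Expected counts E_i = n·p_i: 230×0.17 = 39.1, 230×0.47 = 108.1, 230×0.16 = 36.8, 230×0.20 = 46.
χ² = (35−39.1)²/39.1 + (88−108.1)²/108.1 + (49−36.8)²/36.8 + (58−46)²/46
   = 0.4299 + 3.7374 + 4.0446 + 3.1304
Sum = 11.342
df = 3. Since 11.342 > 6.251, we reject H₀.

11.342; reject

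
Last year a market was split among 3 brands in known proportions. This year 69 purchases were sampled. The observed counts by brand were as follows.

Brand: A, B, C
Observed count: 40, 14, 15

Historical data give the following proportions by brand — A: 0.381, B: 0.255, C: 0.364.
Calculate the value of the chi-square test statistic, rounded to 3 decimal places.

Expected counts E_i = n·p_i: 69×0.381 = 26.289, 69×0.255 = 17.595, 69×0.364 = 25.116.
cat         O        E   (O−E)²/E
A          40   26.289     7.1510
B          14   17.595     0.7345
C          15   25.116     4.0744
Sum = 11.960

11.960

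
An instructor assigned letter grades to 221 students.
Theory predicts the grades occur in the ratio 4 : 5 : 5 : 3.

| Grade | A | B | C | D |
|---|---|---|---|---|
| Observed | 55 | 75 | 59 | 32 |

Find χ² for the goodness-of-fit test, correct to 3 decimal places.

Ratio total = 17. Expected counts: 221×4/17 = 52, 221×5/17 = 65, 221×5/17 = 65, 221×3/17 = 39.
χ² = (55−52)²/52 + (75−65)²/65 + (59−65)²/65 + (32−39)²/39
   = 0.1731 + 1.5385 + 0.5538 + 1.2564
Sum = 3.522

3.522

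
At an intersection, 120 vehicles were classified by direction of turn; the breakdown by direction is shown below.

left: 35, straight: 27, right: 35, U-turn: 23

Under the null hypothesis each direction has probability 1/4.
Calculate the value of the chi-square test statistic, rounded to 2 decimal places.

3.60

Expected count for each of the 4 categories: 120/4 = 30.
left: (35 − 30)²/30 = 25/30 = 0.833
straight: (27 − 30)²/30 = 9/30 = 0.300
right: (35 − 30)²/30 = 25/30 = 0.833
U-turn: (23 − 30)²/30 = 49/30 = 1.633
Sum = 3.60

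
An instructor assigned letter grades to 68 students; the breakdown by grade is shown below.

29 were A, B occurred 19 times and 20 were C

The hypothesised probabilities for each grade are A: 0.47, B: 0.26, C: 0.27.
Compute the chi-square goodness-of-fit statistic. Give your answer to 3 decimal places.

Expected counts E_i = n·p_i: 68×0.47 = 31.96, 68×0.26 = 17.68, 68×0.27 = 18.36.
cat         O        E   (O−E)²/E
A          29    31.96     0.2741
B          19    17.68     0.0986
C          20    18.36     0.1465
Sum = 0.519

0.519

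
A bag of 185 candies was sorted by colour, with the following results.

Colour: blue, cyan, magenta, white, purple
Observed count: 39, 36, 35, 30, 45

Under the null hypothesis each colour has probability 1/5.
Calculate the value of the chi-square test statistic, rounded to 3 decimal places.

Expected count for each of the 5 categories: 185/5 = 37.
χ² = (39−37)²/37 + (36−37)²/37 + (35−37)²/37 + (30−37)²/37 + (45−37)²/37
   = 0.1081 + 0.0270 + 0.1081 + 1.3243 + 1.7297
Sum = 3.297

3.297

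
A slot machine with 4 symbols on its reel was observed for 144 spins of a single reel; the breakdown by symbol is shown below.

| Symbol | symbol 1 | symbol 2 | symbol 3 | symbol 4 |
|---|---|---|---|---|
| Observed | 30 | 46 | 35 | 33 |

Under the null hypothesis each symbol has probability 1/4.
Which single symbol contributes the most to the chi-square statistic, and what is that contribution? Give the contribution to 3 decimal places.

Under H₀ each category has probability 1/4, so each expected count is 144/4 = 36.
χ² = (30−36)²/36 + (46−36)²/36 + (35−36)²/36 + (33−36)²/36
   = 1.0000 + 2.7778 + 0.0278 + 0.2500
The largest term is for symbol 2: 2.778.

symbol 2, 2.778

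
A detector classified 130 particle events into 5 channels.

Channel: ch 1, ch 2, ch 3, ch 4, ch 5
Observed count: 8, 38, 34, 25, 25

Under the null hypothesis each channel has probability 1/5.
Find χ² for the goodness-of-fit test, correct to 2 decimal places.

20.54

Expected count for each of the 5 categories: 130/5 = 26.
ch 1: (8 − 26)²/26 = 324/26 = 12.462
ch 2: (38 − 26)²/26 = 144/26 = 5.538
ch 3: (34 − 26)²/26 = 64/26 = 2.462
ch 4: (25 − 26)²/26 = 1/26 = 0.038
ch 5: (25 − 26)²/26 = 1/26 = 0.038
Sum = 20.54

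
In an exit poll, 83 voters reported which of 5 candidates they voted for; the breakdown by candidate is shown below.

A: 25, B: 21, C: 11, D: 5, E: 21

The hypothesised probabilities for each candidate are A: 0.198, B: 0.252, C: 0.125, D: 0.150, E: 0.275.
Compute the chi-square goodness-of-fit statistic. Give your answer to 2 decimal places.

Expected counts E_i = n·p_i: 83×0.198 = 16.434, 83×0.252 = 20.916, 83×0.125 = 10.375, 83×0.150 = 12.45, 83×0.275 = 22.825.
χ² = (25−16.434)²/16.434 + (21−20.916)²/20.916 + (11−10.375)²/10.375 + (5−12.45)²/12.45 + (21−22.825)²/22.825
   = 4.465 + 0.000 + 0.038 + 4.458 + 0.146
Sum = 9.11

9.11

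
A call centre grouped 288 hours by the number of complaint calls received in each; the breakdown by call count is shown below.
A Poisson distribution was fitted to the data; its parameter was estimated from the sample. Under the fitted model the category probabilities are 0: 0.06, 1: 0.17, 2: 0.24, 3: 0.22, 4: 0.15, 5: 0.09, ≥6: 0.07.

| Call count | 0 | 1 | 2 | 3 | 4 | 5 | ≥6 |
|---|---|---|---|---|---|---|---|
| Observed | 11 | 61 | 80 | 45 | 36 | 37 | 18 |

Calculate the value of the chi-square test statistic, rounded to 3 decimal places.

Expected counts E_i = n·p_i: 288×0.06 = 17.28, 288×0.17 = 48.96, 288×0.24 = 69.12, 288×0.22 = 63.36, 288×0.15 = 43.2, 288×0.09 = 25.92, 288×0.07 = 20.16.
0: (11 − 17.28)²/17.28 = 39.4384/17.28 = 2.2823
1: (61 − 48.96)²/48.96 = 144.9616/48.96 = 2.9608
2: (80 − 69.12)²/69.12 = 118.3744/69.12 = 1.7126
3: (45 − 63.36)²/63.36 = 337.0896/63.36 = 5.3202
4: (36 − 43.2)²/43.2 = 51.84/43.2 = 1.2000
5: (37 − 25.92)²/25.92 = 122.7664/25.92 = 4.7364
≥6: (18 − 20.16)²/20.16 = 4.6656/20.16 = 0.2314
Sum = 18.444

18.444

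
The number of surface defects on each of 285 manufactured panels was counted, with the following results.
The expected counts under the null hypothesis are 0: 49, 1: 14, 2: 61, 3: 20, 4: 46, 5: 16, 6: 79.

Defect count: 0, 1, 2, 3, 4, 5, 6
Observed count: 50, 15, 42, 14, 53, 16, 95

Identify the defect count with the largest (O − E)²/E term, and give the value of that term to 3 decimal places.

2, 5.918

0: (50 − 49)²/49 = 1/49 = 0.0204
1: (15 − 14)²/14 = 1/14 = 0.0714
2: (42 − 61)²/61 = 361/61 = 5.9180
3: (14 − 20)²/20 = 36/20 = 1.8000
4: (53 − 46)²/46 = 49/46 = 1.0652
5: (16 − 16)²/16 = 0/16 = 0.0000
6: (95 − 79)²/79 = 256/79 = 3.2405
The largest term is for 2: 5.918.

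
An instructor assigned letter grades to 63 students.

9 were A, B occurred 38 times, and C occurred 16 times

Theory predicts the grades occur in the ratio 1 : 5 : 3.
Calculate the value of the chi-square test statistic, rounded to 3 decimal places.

Ratio total = 9. Expected counts: 63×1/9 = 7, 63×5/9 = 35, 63×3/9 = 21.
cat         O        E   (O−E)²/E
A           9        7     0.5714
B          38       35     0.2571
C          16       21     1.1905
Sum = 2.019

2.019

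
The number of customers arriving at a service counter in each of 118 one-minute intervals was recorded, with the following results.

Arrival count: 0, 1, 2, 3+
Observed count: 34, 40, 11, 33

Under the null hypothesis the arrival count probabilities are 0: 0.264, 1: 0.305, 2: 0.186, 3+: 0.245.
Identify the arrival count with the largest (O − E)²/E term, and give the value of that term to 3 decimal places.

Expected counts E_i = n·p_i: 118×0.264 = 31.152, 118×0.305 = 35.99, 118×0.186 = 21.948, 118×0.245 = 28.91.
0: (34 − 31.152)²/31.152 = 8.111104/31.152 = 0.2604
1: (40 − 35.99)²/35.99 = 16.0801/35.99 = 0.4468
2: (11 − 21.948)²/21.948 = 119.858704/21.948 = 5.4610
3+: (33 − 28.91)²/28.91 = 16.7281/28.91 = 0.5786
The largest term is for 2: 5.461.

2, 5.461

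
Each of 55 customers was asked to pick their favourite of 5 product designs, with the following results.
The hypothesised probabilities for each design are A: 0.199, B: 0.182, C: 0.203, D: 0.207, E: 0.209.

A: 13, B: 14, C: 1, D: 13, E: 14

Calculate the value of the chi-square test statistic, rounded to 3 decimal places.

12.006

Expected counts E_i = n·p_i: 55×0.199 = 10.945, 55×0.182 = 10.01, 55×0.203 = 11.165, 55×0.207 = 11.385, 55×0.209 = 11.495.
cat         O        E   (O−E)²/E
A          13   10.945     0.3858
B          14    10.01     1.5904
C           1   11.165     9.2546
D          13   11.385     0.2291
E          14   11.495     0.5459
Sum = 12.006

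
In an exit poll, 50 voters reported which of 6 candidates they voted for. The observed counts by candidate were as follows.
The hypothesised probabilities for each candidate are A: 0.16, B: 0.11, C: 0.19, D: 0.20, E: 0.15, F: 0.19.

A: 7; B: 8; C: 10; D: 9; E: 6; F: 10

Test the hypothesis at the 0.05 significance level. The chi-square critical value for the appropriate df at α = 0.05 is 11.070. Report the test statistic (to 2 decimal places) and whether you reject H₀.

1.71; do not reject

Expected counts E_i = n·p_i: 50×0.16 = 8, 50×0.11 = 5.5, 50×0.19 = 9.5, 50×0.20 = 10, 50×0.15 = 7.5, 50×0.19 = 9.5.
χ² = (7−8)²/8 + (8−5.5)²/5.5 + (10−9.5)²/9.5 + (9−10)²/10 + (6−7.5)²/7.5 + (10−9.5)²/9.5
   = 0.125 + 1.136 + 0.026 + 0.100 + 0.300 + 0.026
Sum = 1.71
df = 5. Since 1.71 < 11.070, we do not reject H₀.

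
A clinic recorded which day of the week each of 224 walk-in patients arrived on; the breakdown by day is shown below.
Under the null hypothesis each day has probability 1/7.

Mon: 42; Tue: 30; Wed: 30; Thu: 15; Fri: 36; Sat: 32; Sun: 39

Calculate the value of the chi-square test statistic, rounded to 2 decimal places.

Under H₀ each category has probability 1/7, so each expected count is 224/7 = 32.
χ² = (42−32)²/32 + (30−32)²/32 + (30−32)²/32 + (15−32)²/32 + (36−32)²/32 + (32−32)²/32 + (39−32)²/32
   = 3.125 + 0.125 + 0.125 + 9.031 + 0.500 + 0.000 + 1.531
Sum = 14.44

14.44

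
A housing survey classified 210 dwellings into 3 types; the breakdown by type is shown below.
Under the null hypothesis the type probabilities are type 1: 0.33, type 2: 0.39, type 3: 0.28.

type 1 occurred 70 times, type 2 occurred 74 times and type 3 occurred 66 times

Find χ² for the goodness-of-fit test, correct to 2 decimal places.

Expected counts E_i = n·p_i: 210×0.33 = 69.3, 210×0.39 = 81.9, 210×0.28 = 58.8.
type 1: (70 − 69.3)²/69.3 = 0.49/69.3 = 0.007
type 2: (74 − 81.9)²/81.9 = 62.41/81.9 = 0.762
type 3: (66 − 58.8)²/58.8 = 51.84/58.8 = 0.882
Sum = 1.65

1.65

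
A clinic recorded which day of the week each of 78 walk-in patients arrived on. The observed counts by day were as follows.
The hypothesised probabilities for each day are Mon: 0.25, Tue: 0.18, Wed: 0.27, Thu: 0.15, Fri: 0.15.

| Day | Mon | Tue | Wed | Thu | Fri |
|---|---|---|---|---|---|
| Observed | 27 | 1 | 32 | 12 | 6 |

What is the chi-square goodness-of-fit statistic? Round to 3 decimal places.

Expected counts E_i = n·p_i: 78×0.25 = 19.5, 78×0.18 = 14.04, 78×0.27 = 21.06, 78×0.15 = 11.7, 78×0.15 = 11.7.
Mon: (27 − 19.5)²/19.5 = 56.25/19.5 = 2.8846
Tue: (1 − 14.04)²/14.04 = 170.0416/14.04 = 12.1112
Wed: (32 − 21.06)²/21.06 = 119.6836/21.06 = 5.6830
Thu: (12 − 11.7)²/11.7 = 0.09/11.7 = 0.0077
Fri: (6 − 11.7)²/11.7 = 32.49/11.7 = 2.7769
Sum = 23.463

23.463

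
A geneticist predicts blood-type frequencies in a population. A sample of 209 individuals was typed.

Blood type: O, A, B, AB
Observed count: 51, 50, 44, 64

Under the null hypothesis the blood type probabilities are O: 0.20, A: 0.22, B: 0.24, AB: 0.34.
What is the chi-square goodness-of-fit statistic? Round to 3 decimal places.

3.834

Expected counts E_i = n·p_i: 209×0.20 = 41.8, 209×0.22 = 45.98, 209×0.24 = 50.16, 209×0.34 = 71.06.
cat         O        E   (O−E)²/E
O          51     41.8     2.0249
A          50    45.98     0.3515
B          44    50.16     0.7565
AB         64    71.06     0.7014
Sum = 3.834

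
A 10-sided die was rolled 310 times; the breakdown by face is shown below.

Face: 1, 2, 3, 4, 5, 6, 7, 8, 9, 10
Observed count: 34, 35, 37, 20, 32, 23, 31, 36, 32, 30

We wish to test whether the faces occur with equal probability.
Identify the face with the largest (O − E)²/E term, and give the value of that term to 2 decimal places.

4, 3.90

Under H₀ each category has probability 1/10, so each expected count is 310/10 = 31.
χ² = (34−31)²/31 + (35−31)²/31 + (37−31)²/31 + (20−31)²/31 + (32−31)²/31 + (23−31)²/31 + (31−31)²/31 + (36−31)²/31 + (32−31)²/31 + (30−31)²/31
   = 0.290 + 0.516 + 1.161 + 3.903 + 0.032 + 2.065 + 0.000 + 0.806 + 0.032 + 0.032
The largest term is for 4: 3.90.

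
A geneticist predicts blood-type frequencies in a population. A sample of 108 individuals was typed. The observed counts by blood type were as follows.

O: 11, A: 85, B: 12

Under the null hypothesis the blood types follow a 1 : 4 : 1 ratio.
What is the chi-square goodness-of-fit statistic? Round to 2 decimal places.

7.07

Ratio total = 6. Expected counts: 108×1/6 = 18, 108×4/6 = 72, 108×1/6 = 18.
cat         O        E   (O−E)²/E
O          11       18      2.722
A          85       72      2.347
B          12       18      2.000
Sum = 7.07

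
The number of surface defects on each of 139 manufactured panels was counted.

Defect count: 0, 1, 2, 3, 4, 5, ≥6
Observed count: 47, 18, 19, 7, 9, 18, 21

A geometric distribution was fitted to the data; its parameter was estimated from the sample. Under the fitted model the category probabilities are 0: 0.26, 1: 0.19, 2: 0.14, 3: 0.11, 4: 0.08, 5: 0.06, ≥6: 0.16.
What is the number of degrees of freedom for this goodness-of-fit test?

5

There are k = 7 categories and 1 parameter estimated from the data, so df = 7 − 1 − 1 = 5.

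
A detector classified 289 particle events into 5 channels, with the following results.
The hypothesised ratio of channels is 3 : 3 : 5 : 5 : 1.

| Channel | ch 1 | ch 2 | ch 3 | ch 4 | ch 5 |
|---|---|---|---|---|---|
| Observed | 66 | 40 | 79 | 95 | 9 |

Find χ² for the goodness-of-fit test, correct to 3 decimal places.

12.149

Ratio total = 17. Expected counts: 289×3/17 = 51, 289×3/17 = 51, 289×5/17 = 85, 289×5/17 = 85, 289×1/17 = 17.
χ² = (66−51)²/51 + (40−51)²/51 + (79−85)²/85 + (95−85)²/85 + (9−17)²/17
   = 4.4118 + 2.3725 + 0.4235 + 1.1765 + 3.7647
Sum = 12.149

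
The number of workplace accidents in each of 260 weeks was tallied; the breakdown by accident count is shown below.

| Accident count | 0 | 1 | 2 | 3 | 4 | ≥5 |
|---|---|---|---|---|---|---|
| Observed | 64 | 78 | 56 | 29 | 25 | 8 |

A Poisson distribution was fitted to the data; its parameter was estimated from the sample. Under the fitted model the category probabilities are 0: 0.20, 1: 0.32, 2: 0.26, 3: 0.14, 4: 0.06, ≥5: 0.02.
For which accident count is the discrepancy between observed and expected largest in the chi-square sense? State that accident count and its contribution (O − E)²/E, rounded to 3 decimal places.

Expected counts E_i = n·p_i: 260×0.20 = 52, 260×0.32 = 83.2, 260×0.26 = 67.6, 260×0.14 = 36.4, 260×0.06 = 15.6, 260×0.02 = 5.2.
0: (64 − 52)²/52 = 144/52 = 2.7692
1: (78 − 83.2)²/83.2 = 27.04/83.2 = 0.3250
2: (56 − 67.6)²/67.6 = 134.56/67.6 = 1.9905
3: (29 − 36.4)²/36.4 = 54.76/36.4 = 1.5044
4: (25 − 15.6)²/15.6 = 88.36/15.6 = 5.6641
≥5: (8 − 5.2)²/5.2 = 7.84/5.2 = 1.5077
The largest term is for 4: 5.664.

4, 5.664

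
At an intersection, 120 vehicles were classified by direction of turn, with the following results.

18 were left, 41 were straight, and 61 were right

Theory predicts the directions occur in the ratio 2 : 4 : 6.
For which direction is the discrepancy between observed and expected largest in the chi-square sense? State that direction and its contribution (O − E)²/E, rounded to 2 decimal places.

left, 0.20

Ratio total = 12. Expected counts: 120×2/12 = 20, 120×4/12 = 40, 120×6/12 = 60.
χ² = (18−20)²/20 + (41−40)²/40 + (61−60)²/60
   = 0.200 + 0.025 + 0.017
The largest term is for left: 0.20.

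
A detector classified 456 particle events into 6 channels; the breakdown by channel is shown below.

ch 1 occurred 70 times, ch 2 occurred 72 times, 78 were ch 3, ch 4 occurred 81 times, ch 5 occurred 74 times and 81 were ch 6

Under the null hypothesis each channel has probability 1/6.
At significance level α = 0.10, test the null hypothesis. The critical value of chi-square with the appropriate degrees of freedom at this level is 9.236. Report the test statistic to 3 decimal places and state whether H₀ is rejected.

1.447; do not reject

Under H₀ each category has probability 1/6, so each expected count is 456/6 = 76.
ch 1: (70 − 76)²/76 = 36/76 = 0.4737
ch 2: (72 − 76)²/76 = 16/76 = 0.2105
ch 3: (78 − 76)²/76 = 4/76 = 0.0526
ch 4: (81 − 76)²/76 = 25/76 = 0.3289
ch 5: (74 − 76)²/76 = 4/76 = 0.0526
ch 6: (81 − 76)²/76 = 25/76 = 0.3289
Sum = 1.447
df = 5. Since 1.447 < 9.236, we do not reject H₀.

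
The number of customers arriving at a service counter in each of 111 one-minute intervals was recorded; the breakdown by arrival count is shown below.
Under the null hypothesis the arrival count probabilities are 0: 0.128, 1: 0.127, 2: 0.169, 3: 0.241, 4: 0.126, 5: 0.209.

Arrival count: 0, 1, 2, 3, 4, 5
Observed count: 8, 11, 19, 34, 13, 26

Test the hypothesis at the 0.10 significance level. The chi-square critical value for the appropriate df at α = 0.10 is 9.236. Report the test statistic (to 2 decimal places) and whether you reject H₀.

5.77; do not reject

Expected counts E_i = n·p_i: 111×0.128 = 14.208, 111×0.127 = 14.097, 111×0.169 = 18.759, 111×0.241 = 26.751, 111×0.126 = 13.986, 111×0.209 = 23.199.
cat         O        E   (O−E)²/E
0           8   14.208      2.713
1          11   14.097      0.680
2          19   18.759      0.003
3          34   26.751      1.964
4          13   13.986      0.070
5          26   23.199      0.338
Sum = 5.77
df = 5. Since 5.77 < 9.236, we do not reject H₀.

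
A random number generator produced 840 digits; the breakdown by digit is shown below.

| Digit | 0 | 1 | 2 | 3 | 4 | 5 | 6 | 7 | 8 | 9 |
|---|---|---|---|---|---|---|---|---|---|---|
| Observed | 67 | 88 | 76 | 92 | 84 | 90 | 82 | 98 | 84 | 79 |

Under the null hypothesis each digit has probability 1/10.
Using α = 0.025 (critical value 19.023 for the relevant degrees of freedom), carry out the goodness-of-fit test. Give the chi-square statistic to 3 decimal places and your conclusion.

Expected count for each of the 10 categories: 840/10 = 84.
χ² = (67−84)²/84 + (88−84)²/84 + (76−84)²/84 + (92−84)²/84 + (84−84)²/84 + (90−84)²/84 + (82−84)²/84 + (98−84)²/84 + (84−84)²/84 + (79−84)²/84
   = 3.4405 + 0.1905 + 0.7619 + 0.7619 + 0.0000 + 0.4286 + 0.0476 + 2.3333 + 0.0000 + 0.2976
Sum = 8.262
df = 9. Since 8.262 < 19.023, we do not reject H₀.

8.262; do not reject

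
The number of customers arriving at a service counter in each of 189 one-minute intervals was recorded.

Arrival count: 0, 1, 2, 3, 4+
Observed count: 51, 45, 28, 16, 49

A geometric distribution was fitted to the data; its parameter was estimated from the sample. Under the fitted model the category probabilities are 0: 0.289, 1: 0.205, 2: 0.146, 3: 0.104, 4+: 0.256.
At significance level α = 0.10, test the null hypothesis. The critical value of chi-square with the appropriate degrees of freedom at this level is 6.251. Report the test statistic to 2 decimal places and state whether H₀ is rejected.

Expected counts E_i = n·p_i: 189×0.289 = 54.621, 189×0.205 = 38.745, 189×0.146 = 27.594, 189×0.104 = 19.656, 189×0.256 = 48.384.
cat         O        E   (O−E)²/E
0          51   54.621      0.240
1          45   38.745      1.010
2          28   27.594      0.006
3          16   19.656      0.680
4+         49   48.384      0.008
Sum = 1.94
df = 3. Since 1.94 < 6.251, we do not reject H₀.

1.94; do not reject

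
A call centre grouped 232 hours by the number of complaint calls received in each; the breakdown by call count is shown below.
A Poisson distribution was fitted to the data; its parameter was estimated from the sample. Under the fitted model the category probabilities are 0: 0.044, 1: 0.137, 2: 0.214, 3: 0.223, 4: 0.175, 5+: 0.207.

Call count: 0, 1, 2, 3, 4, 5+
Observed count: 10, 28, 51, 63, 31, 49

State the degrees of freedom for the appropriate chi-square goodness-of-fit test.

There are k = 6 categories and 1 parameter estimated from the data, so df = 6 − 1 − 1 = 4.

4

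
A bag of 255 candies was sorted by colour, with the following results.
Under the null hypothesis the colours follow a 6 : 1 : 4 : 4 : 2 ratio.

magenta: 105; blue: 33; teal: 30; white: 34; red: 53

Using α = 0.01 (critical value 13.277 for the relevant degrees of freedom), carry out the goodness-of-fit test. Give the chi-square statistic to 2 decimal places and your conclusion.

68.00; reject

Ratio total = 17. Expected counts: 255×6/17 = 90, 255×1/17 = 15, 255×4/17 = 60, 255×4/17 = 60, 255×2/17 = 30.
χ² = (105−90)²/90 + (33−15)²/15 + (30−60)²/60 + (34−60)²/60 + (53−30)²/30
   = 2.500 + 21.600 + 15.000 + 11.267 + 17.633
Sum = 68.00
df = 4. Since 68.00 > 13.277, we reject H₀.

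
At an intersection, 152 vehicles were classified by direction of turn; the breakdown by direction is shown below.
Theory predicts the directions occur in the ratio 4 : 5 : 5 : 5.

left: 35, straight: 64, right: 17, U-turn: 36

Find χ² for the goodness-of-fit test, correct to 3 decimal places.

Ratio total = 19. Expected counts: 152×4/19 = 32, 152×5/19 = 40, 152×5/19 = 40, 152×5/19 = 40.
left: (35 − 32)²/32 = 9/32 = 0.2813
straight: (64 − 40)²/40 = 576/40 = 14.4000
right: (17 − 40)²/40 = 529/40 = 13.2250
U-turn: (36 − 40)²/40 = 16/40 = 0.4000
Sum = 28.306

28.306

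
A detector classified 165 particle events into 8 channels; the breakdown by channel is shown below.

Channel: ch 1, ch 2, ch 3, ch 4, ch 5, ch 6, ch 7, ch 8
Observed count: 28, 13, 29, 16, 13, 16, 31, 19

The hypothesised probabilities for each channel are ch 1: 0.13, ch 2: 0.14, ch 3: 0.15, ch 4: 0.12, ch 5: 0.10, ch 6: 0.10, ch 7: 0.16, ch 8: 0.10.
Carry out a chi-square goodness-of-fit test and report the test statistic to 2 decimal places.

Expected counts E_i = n·p_i: 165×0.13 = 21.45, 165×0.14 = 23.1, 165×0.15 = 24.75, 165×0.12 = 19.8, 165×0.10 = 16.5, 165×0.10 = 16.5, 165×0.16 = 26.4, 165×0.10 = 16.5.
ch 1: (28 − 21.45)²/21.45 = 42.9025/21.45 = 2.000
ch 2: (13 − 23.1)²/23.1 = 102.01/23.1 = 4.416
ch 3: (29 − 24.75)²/24.75 = 18.0625/24.75 = 0.730
ch 4: (16 − 19.8)²/19.8 = 14.44/19.8 = 0.729
ch 5: (13 − 16.5)²/16.5 = 12.25/16.5 = 0.742
ch 6: (16 − 16.5)²/16.5 = 0.25/16.5 = 0.015
ch 7: (31 − 26.4)²/26.4 = 21.16/26.4 = 0.802
ch 8: (19 − 16.5)²/16.5 = 6.25/16.5 = 0.379
Sum = 9.81

9.81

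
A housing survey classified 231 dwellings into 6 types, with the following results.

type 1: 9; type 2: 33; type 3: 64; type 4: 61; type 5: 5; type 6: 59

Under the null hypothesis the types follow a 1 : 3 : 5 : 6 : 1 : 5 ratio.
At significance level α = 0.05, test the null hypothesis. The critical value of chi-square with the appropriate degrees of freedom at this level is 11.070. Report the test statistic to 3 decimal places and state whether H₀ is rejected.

Ratio total = 21. Expected counts: 231×1/21 = 11, 231×3/21 = 33, 231×5/21 = 55, 231×6/21 = 66, 231×1/21 = 11, 231×5/21 = 55.
χ² = (9−11)²/11 + (33−33)²/33 + (64−55)²/55 + (61−66)²/66 + (5−11)²/11 + (59−55)²/55
   = 0.3636 + 0.0000 + 1.4727 + 0.3788 + 3.2727 + 0.2909
Sum = 5.779
df = 5. Since 5.779 < 11.070, we do not reject H₀.

5.779; do not reject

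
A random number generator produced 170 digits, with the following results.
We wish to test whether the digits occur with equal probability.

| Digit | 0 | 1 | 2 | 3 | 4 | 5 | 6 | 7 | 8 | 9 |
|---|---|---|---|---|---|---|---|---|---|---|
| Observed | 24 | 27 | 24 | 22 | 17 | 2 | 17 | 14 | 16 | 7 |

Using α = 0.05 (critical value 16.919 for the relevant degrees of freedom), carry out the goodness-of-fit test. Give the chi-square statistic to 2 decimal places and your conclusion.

32.82; reject

Expected count for each of the 10 categories: 170/10 = 17.
χ² = (24−17)²/17 + (27−17)²/17 + (24−17)²/17 + (22−17)²/17 + (17−17)²/17 + (2−17)²/17 + (17−17)²/17 + (14−17)²/17 + (16−17)²/17 + (7−17)²/17
   = 2.882 + 5.882 + 2.882 + 1.471 + 0.000 + 13.235 + 0.000 + 0.529 + 0.059 + 5.882
Sum = 32.82
df = 9. Since 32.82 > 16.919, we reject H₀.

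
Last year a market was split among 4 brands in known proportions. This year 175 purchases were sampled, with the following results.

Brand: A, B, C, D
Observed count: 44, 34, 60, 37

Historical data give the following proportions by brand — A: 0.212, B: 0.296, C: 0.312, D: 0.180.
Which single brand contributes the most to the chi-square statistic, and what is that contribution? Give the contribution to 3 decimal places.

Expected counts E_i = n·p_i: 175×0.212 = 37.1, 175×0.296 = 51.8, 175×0.312 = 54.6, 175×0.180 = 31.5.
χ² = (44−37.1)²/37.1 + (34−51.8)²/51.8 + (60−54.6)²/54.6 + (37−31.5)²/31.5
   = 1.2833 + 6.1166 + 0.5341 + 0.9603
The largest term is for B: 6.117.

B, 6.117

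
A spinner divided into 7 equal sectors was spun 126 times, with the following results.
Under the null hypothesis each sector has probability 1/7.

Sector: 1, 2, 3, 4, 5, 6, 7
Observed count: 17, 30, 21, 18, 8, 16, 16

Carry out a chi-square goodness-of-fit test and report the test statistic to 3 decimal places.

Expected count for each of the 7 categories: 126/7 = 18.
cat         O        E   (O−E)²/E
1          17       18     0.0556
2          30       18     8.0000
3          21       18     0.5000
4          18       18     0.0000
5           8       18     5.5556
6          16       18     0.2222
7          16       18     0.2222
Sum = 14.556

14.556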